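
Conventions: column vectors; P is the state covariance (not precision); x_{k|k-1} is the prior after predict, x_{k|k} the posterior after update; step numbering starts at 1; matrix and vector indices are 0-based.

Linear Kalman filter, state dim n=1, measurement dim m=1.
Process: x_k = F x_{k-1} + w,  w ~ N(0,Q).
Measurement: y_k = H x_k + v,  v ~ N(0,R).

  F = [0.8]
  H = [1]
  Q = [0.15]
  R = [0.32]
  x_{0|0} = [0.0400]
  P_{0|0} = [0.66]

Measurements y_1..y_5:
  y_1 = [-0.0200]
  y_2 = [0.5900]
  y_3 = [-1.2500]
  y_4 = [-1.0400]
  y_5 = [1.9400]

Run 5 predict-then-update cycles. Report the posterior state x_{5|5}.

step 1: x^-=[0.0320]  P^-=[0.5724]  S=[0.8924]  K=[0.6414]  nu=[-0.0520]  x^+=[-0.0014]  P^+=[0.2053]
step 2: x^-=[-0.0011]  P^-=[0.2814]  S=[0.6014]  K=[0.4679]  nu=[0.5911]  x^+=[0.2755]  P^+=[0.1497]
step 3: x^-=[0.2204]  P^-=[0.2458]  S=[0.5658]  K=[0.4344]  nu=[-1.4704]  x^+=[-0.4184]  P^+=[0.1390]
step 4: x^-=[-0.3347]  P^-=[0.2390]  S=[0.5590]  K=[0.4275]  nu=[-0.7053]  x^+=[-0.6363]  P^+=[0.1368]
step 5: x^-=[-0.5090]  P^-=[0.2376]  S=[0.5576]  K=[0.4261]  nu=[2.4490]  x^+=[0.5344]  P^+=[0.1363]

x_post = [0.5344]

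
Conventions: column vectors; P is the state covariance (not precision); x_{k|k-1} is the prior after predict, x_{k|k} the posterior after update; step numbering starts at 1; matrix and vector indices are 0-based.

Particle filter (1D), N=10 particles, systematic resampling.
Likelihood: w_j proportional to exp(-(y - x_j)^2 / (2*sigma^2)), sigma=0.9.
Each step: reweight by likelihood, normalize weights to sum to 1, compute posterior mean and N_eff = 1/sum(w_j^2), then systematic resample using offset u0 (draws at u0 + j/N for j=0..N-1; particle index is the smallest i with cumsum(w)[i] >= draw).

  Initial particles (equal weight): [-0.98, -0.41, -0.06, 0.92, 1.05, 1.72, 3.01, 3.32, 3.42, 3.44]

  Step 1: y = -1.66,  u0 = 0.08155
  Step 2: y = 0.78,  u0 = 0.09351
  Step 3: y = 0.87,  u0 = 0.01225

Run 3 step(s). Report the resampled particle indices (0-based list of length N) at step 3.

step 1: w=[0.5500, 0.2789, 0.1507, 0.0120, 0.0079, 0.0006, 0.0000, 0.0000, 0.0000, 0.0000]  mean=-0.6419  Neff=2.4806  idx=[0, 0, 0, 0, 0, 1, 1, 1, 2, 3]
step 2: w=[0.0408, 0.0408, 0.0408, 0.0408, 0.0408, 0.1151, 0.1151, 0.1151, 0.1784, 0.2725]  mean=-0.1013  Neff=6.4875  idx=[2, 4, 5, 6, 7, 8, 8, 9, 9, 9]
step 3: w=[0.0220, 0.0220, 0.0661, 0.0661, 0.0661, 0.1066, 0.1066, 0.1815, 0.1815, 0.1815]  mean=0.3638  Neff=7.3728  idx=[0, 3, 4, 5, 6, 7, 7, 8, 8, 9]

resampled_idx = [0, 3, 4, 5, 6, 7, 7, 8, 8, 9]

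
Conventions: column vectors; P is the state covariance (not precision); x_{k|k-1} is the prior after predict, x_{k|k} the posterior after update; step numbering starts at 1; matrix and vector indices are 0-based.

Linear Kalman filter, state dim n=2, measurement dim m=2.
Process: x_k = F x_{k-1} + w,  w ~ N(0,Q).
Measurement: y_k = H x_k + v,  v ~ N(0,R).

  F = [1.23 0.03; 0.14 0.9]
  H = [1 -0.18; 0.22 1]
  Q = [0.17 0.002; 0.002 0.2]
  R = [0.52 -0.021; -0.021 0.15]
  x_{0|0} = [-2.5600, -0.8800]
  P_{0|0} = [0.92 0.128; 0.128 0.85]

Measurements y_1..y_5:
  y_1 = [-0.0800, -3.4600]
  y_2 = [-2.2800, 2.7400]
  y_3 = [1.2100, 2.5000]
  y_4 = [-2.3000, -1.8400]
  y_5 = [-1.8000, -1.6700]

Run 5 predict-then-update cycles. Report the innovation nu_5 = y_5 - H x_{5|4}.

step 1: x^-=[-3.1752, -1.1504]  P^-=[1.5721 0.3256; 0.3256 0.9388]  S=[2.0053 0.4686; 0.4686 1.3081]  K=[0.6928 0.2651; -0.1117 0.8124]  nu=[2.8881, -1.6111]  x^+=[-1.6015, -2.7820]  P^+=[0.3455 -0.0508; -0.0508 0.1354]
step 2: x^-=[-2.0533, -2.7280]  P^-=[0.6891 0.0087; 0.0087 0.3036]  S=[1.2158 0.0843; 0.0843 0.4908]  K=[0.5494 0.2323; -0.0819 0.6366]  nu=[-0.7178, 5.9197]  x^+=[-1.0728, 1.0993]  P^+=[0.2741 -0.0370; -0.0370 0.1054]
step 3: x^-=[-1.2865, 0.8392]  P^-=[0.5821 0.0109; 0.0109 0.2814]  S=[1.1073 0.0669; 0.0669 0.4644]  K=[0.5103 0.2258; -0.0734 0.6217]  nu=[2.6476, 1.9438]  x^+=[0.5034, 1.8533]  P^+=[0.2547 -0.0329; -0.0329 0.1020]
step 4: x^-=[0.6748, 1.7384]  P^-=[0.5530 0.0121; 0.0121 0.2794]  S=[1.0777 0.0620; 0.0620 0.4614]  K=[0.4983 0.2229; -0.0711 0.6207]  nu=[-2.6619, -3.7269]  x^+=[-1.4823, -0.3855]  P^+=[0.2487 -0.0317; -0.0317 0.1016]
step 5: x^-=[-1.8348, -0.5545]  P^-=[0.5440 0.0123; 0.0123 0.2792]  S=[1.0686 0.0602; 0.0602 0.4609]  K=[0.4945 0.2217; -0.0705 0.6208]  nu=[-0.0650, -0.7118]  x^+=[-2.0248, -0.9918]  P^+=[0.2468 -0.0314; -0.0314 0.1015]

innov = [-0.0650, -0.7118]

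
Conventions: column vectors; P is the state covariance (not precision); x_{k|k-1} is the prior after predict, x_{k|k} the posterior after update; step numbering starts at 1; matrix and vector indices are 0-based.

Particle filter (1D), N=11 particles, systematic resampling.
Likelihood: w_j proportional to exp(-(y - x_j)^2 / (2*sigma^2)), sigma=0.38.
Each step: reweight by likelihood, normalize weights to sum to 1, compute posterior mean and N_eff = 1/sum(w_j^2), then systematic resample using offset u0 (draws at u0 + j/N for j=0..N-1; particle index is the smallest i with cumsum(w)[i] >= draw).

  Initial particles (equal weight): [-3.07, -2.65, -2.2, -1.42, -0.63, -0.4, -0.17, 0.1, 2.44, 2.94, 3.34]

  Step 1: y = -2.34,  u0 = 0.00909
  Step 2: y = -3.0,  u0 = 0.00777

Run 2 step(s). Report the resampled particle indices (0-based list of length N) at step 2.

step 1: w=[0.0848, 0.3849, 0.5016, 0.0286, 0.0000, 0.0000, 0.0000, 0.0000, 0.0000, 0.0000, 0.0000]  mean=-2.4246  Neff=2.4523  idx=[0, 1, 1, 1, 1, 1, 2, 2, 2, 2, 2]
step 2: w=[0.2048, 0.1363, 0.1363, 0.1363, 0.1363, 0.1363, 0.0227, 0.0227, 0.0227, 0.0227, 0.0227]  mean=-2.6849  Neff=7.2755  idx=[0, 0, 0, 1, 2, 2, 3, 4, 4, 5, 7]

resampled_idx = [0, 0, 0, 1, 2, 2, 3, 4, 4, 5, 7]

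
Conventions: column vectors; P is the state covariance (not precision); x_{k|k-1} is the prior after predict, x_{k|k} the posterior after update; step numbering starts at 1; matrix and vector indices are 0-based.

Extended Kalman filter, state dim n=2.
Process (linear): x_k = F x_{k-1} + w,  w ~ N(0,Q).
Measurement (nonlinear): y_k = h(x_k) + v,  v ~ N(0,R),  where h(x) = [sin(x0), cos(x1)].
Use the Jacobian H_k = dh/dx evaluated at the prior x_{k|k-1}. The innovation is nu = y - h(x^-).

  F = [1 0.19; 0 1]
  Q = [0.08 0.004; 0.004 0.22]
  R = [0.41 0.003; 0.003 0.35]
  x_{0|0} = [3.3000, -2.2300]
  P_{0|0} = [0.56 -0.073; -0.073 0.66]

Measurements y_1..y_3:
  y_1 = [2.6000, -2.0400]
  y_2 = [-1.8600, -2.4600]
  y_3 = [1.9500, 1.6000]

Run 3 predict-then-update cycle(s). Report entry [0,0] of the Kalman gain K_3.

K[0,0] = 0.4191

step 1: x^-=[2.8763, -2.2300]  P^-=[0.6361 0.0564; 0.0564 0.8800]  H_jac=[-0.9650 0.0000; 0.0000 0.7905]  S=[1.0024 -0.0400; -0.0400 0.8999]  K=[-0.6115 0.0223; -0.0235 0.7720]  nu=[2.3378, -1.4275]  x^+=[1.4148, -3.3869]  P^+=[0.2597 0.0076; 0.0076 0.3417]
step 2: x^-=[0.7713, -3.3869]  P^-=[0.3549 0.0765; 0.0765 0.5617]  H_jac=[0.7170 0.0000; 0.0000 -0.2428]  S=[0.5925 -0.0103; -0.0103 0.3831]  K=[0.4289 -0.0369; 0.0864 -0.3537]  nu=[-2.5571, -1.4899]  x^+=[-0.2704, -3.0809]  P^+=[0.2451 0.0479; 0.0479 0.5087]
step 3: x^-=[-0.8557, -3.0809]  P^-=[0.3617 0.1486; 0.1486 0.7287]  H_jac=[0.6557 0.0000; 0.0000 0.0607]  S=[0.5655 0.0089; 0.0089 0.3527]  K=[0.4191 0.0150; 0.1704 0.1211]  nu=[2.7051, 2.5982]  x^+=[0.3170, -2.3053]  P^+=[0.2622 0.1071; 0.1071 0.7068]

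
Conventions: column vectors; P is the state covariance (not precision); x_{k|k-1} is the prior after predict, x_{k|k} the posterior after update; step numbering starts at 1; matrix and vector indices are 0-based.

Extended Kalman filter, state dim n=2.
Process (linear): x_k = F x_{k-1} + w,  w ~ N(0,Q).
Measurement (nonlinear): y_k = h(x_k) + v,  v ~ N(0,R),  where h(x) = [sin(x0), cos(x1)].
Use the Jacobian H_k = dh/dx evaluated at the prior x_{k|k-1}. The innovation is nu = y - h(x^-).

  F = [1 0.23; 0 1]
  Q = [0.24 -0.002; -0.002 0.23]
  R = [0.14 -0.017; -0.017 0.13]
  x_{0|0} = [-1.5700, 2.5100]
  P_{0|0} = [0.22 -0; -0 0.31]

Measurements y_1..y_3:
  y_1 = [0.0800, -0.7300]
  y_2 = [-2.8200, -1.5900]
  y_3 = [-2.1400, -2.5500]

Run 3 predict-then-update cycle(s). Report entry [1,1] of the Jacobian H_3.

step 1: x^-=[-0.9927, 2.5100]  P^-=[0.4764 0.0693; 0.0693 0.5400]  H_jac=[0.5464 0.0000; 0.0000 -0.5904]  S=[0.2822 -0.0394; -0.0394 0.3182]  K=[0.9203 -0.0148; -0.0056 -1.0025]  nu=[0.9175, 0.0771]  x^+=[-0.1495, 2.4275]  P^+=[0.2362 0.0297; 0.0297 0.2206]
step 2: x^-=[0.4088, 2.4275]  P^-=[0.5016 0.0785; 0.0785 0.4506]  H_jac=[0.9176 0.0000; 0.0000 -0.6549]  S=[0.5623 -0.0642; -0.0642 0.3232]  K=[0.8189 0.0035; 0.0245 -0.9080]  nu=[-3.2175, -0.8343]  x^+=[-2.2289, 3.1064]  P^+=[0.1249 0.0206; 0.0206 0.1809]
step 3: x^-=[-1.5145, 3.1064]  P^-=[0.3839 0.0602; 0.0602 0.4109]  H_jac=[0.0563 0.0000; 0.0000 -0.0352]  S=[0.1412 -0.0171; -0.0171 0.1305]  K=[0.1535 0.0039; 0.0107 -0.1094]  nu=[-1.1416, -1.5506]  x^+=[-1.6958, 3.2638]  P^+=[0.3806 0.0597; 0.0597 0.4093]

H_jac[1,1] = -0.0352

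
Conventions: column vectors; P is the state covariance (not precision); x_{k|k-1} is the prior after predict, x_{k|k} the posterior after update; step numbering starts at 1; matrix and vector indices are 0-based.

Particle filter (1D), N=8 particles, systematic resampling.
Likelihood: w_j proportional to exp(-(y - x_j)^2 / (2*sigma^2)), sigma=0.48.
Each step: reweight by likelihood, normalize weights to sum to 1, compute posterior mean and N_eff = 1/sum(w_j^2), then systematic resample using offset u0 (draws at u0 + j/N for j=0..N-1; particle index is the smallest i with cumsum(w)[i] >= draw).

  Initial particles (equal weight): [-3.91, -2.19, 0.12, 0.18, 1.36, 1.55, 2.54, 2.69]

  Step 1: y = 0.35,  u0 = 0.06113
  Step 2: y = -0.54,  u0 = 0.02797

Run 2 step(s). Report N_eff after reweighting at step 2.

step 1: w=[0.0000, 0.0000, 0.4494, 0.4734, 0.0551, 0.0221, 0.0000, 0.0000]  mean=0.2484  Neff=2.3280  idx=[2, 2, 2, 2, 3, 3, 3, 4]
step 2: w=[0.1537, 0.1537, 0.1537, 0.1537, 0.1284, 0.1284, 0.1284, 0.0002]  mean=0.1433  Neff=6.9489  idx=[0, 0, 1, 2, 3, 4, 5, 6]

N_eff = 6.9489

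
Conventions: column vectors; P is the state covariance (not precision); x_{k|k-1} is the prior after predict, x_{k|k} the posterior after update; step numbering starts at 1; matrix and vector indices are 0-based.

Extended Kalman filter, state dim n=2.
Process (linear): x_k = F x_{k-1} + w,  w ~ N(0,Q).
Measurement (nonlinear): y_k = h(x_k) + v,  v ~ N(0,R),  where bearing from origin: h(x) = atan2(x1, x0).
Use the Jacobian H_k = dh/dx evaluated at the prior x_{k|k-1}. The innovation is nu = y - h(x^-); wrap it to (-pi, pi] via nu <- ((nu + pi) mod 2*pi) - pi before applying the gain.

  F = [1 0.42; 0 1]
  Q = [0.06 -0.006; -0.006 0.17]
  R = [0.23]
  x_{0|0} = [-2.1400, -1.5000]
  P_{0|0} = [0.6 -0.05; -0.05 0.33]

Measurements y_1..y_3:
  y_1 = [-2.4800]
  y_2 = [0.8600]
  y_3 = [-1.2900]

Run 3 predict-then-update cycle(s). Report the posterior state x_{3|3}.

x_post = [-4.5211, -1.5055]

step 1: x^-=[-2.7700, -1.5000]  P^-=[0.6762 0.0826; 0.0826 0.5000]  H_jac=[0.1512 -0.2792]  S=[0.2774]  K=[0.2853; -0.4581]  nu=[0.1653]  x^+=[-2.7228, -1.5757]  P^+=[0.6536 0.1189; 0.1189 0.4418]
step 2: x^-=[-3.3846, -1.5757]  P^-=[0.8914 0.2984; 0.2984 0.6118]  H_jac=[0.1130 -0.2428]  S=[0.2611]  K=[0.1084; -0.4398]  nu=[-2.7173]  x^+=[-3.6793, -0.3807]  P^+=[0.8883 0.3109; 0.3109 0.5613]
step 3: x^-=[-3.8391, -0.3807]  P^-=[1.3085 0.5406; 0.5406 0.7313]  H_jac=[0.0256 -0.2579]  S=[0.2724]  K=[-0.3891; -0.6418]  nu=[1.7528]  x^+=[-4.5211, -1.5055]  P^+=[1.2672 0.4726; 0.4726 0.6191]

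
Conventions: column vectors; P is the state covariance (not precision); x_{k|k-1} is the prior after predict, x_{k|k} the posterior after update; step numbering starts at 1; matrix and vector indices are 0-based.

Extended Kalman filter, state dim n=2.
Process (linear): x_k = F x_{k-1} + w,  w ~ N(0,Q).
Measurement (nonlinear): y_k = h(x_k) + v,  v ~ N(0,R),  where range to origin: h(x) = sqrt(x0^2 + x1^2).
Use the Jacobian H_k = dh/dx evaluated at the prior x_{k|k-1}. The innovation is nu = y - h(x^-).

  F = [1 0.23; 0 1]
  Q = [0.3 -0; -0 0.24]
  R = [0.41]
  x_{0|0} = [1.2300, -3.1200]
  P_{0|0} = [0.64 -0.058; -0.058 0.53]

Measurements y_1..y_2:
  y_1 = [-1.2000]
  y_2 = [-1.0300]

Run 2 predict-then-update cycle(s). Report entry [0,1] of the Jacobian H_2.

step 1: x^-=[0.5124, -3.1200]  P^-=[0.9414 0.0639; 0.0639 0.7700]  H_jac=[0.1621 -0.9868]  S=[1.1641]  K=[0.0769; -0.6438]  nu=[-4.3618]  x^+=[0.1770, -0.3117]  P^+=[0.9345 0.1215; 0.1215 0.2875]
step 2: x^-=[0.1053, -0.3117]  P^-=[1.3056 0.1876; 0.1876 0.5275]  H_jac=[0.3202 -0.9474]  S=[0.9034]  K=[0.2659; -0.4866]  nu=[-1.3590]  x^+=[-0.2560, 0.3496]  P^+=[1.2417 0.3045; 0.3045 0.3135]

H_jac[0,1] = -0.9474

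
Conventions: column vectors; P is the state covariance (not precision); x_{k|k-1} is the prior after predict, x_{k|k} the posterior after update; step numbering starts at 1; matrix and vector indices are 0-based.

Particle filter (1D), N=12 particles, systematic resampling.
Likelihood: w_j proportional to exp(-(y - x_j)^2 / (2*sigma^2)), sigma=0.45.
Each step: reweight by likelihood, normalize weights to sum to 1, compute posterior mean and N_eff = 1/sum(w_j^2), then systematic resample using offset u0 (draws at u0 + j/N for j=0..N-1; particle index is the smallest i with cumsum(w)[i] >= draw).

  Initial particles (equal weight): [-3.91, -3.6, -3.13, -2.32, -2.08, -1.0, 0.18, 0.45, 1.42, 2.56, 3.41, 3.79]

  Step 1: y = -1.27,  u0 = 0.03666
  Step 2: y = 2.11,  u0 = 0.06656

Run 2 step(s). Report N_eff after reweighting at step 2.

step 1: w=[0.0000, 0.0000, 0.0002, 0.0595, 0.1790, 0.7557, 0.0050, 0.0006, 0.0000, 0.0000, 0.0000, 0.0000]  mean=-1.2654  Neff=1.6484  idx=[3, 4, 4, 5, 5, 5, 5, 5, 5, 5, 5, 5]
step 2: w=[0.0000, 0.0000, 0.0000, 0.1111, 0.1111, 0.1111, 0.1111, 0.1111, 0.1111, 0.1111, 0.1111, 0.1111]  mean=-1.0000  Neff=9.0000  idx=[3, 4, 5, 5, 6, 7, 8, 8, 9, 10, 11, 11]

N_eff = 9.0000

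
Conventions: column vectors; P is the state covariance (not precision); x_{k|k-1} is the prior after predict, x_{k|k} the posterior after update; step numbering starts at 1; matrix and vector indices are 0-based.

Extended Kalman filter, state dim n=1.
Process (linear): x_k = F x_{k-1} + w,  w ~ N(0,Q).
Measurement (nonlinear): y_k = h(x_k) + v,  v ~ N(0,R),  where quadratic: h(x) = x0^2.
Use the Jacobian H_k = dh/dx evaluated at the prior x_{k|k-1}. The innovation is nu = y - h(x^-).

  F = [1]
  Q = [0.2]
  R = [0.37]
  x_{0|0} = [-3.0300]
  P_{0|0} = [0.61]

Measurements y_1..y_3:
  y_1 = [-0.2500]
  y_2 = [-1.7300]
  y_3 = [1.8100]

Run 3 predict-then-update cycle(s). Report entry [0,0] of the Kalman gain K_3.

step 1: x^-=[-3.0300]  P^-=[0.8100]  H_jac=[-6.0600]  S=[30.1161]  K=[-0.1630]  nu=[-9.4309]  x^+=[-1.4929]  P^+=[0.0100]
step 2: x^-=[-1.4929]  P^-=[0.2100]  H_jac=[-2.9857]  S=[2.2416]  K=[-0.2796]  nu=[-3.9586]  x^+=[-0.3859]  P^+=[0.0347]
step 3: x^-=[-0.3859]  P^-=[0.2347]  H_jac=[-0.7717]  S=[0.5097]  K=[-0.3552]  nu=[1.6611]  x^+=[-0.9760]  P^+=[0.1703]

K[0,0] = -0.3552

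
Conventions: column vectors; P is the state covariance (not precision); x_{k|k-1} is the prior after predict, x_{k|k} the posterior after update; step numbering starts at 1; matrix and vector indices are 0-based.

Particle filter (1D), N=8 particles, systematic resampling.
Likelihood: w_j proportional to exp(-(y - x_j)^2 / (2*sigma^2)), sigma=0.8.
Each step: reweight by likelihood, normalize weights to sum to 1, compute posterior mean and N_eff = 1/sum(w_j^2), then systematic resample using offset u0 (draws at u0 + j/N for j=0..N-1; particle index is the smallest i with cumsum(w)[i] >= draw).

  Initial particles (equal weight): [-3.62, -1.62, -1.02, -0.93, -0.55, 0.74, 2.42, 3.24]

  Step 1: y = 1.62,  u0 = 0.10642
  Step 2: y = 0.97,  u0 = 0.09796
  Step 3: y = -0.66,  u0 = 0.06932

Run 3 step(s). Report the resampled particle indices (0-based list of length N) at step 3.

resampled_idx = [0, 1, 1, 2, 3, 4, 4, 5]

step 1: w=[0.0000, 0.0002, 0.0033, 0.0047, 0.0192, 0.4145, 0.4604, 0.0977]  mean=1.7188  Neff=2.5397  idx=[5, 5, 5, 6, 6, 6, 6, 7]
step 2: w=[0.2614, 0.2614, 0.2614, 0.0527, 0.0527, 0.0527, 0.0527, 0.0049]  mean=1.1064  Neff=4.6260  idx=[0, 0, 1, 1, 2, 2, 4, 6]
step 3: w=[0.1665, 0.1665, 0.1665, 0.1665, 0.1665, 0.1665, 0.0005, 0.0005]  mean=0.7416  Neff=6.0112  idx=[0, 1, 1, 2, 3, 4, 4, 5]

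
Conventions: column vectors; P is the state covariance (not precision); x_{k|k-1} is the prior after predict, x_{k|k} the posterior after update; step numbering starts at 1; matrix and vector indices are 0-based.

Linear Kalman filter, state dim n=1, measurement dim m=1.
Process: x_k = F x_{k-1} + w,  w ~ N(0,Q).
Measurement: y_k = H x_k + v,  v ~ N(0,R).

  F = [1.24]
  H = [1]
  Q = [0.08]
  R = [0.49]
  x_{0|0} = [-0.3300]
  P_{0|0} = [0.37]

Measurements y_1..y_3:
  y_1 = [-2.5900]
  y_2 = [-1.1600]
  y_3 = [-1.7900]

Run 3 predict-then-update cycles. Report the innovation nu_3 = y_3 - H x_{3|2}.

innov = [0.1884]

step 1: x^-=[-0.4092]  P^-=[0.6489]  S=[1.1389]  K=[0.5698]  nu=[-2.1808]  x^+=[-1.6517]  P^+=[0.2792]
step 2: x^-=[-2.0482]  P^-=[0.5093]  S=[0.9993]  K=[0.5096]  nu=[0.8882]  x^+=[-1.5955]  P^+=[0.2497]
step 3: x^-=[-1.9784]  P^-=[0.4640]  S=[0.9540]  K=[0.4864]  nu=[0.1884]  x^+=[-1.8868]  P^+=[0.2383]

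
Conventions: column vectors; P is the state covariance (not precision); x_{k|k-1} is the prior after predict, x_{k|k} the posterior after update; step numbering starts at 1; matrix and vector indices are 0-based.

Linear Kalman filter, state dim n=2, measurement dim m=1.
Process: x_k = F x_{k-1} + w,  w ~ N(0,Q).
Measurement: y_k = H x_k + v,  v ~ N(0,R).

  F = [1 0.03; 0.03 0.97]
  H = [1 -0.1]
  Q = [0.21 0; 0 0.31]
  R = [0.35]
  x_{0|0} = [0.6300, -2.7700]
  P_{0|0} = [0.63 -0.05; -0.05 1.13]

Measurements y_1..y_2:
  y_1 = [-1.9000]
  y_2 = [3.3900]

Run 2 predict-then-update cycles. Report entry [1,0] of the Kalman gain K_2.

step 1: x^-=[0.5469, -2.6680]  P^-=[0.8380 0.0032; 0.0032 1.3709]  S=[1.2011]  K=[0.6975; -0.1114]  nu=[-2.7137]  x^+=[-1.3458, -2.3656]  P^+=[0.2538 0.0966; 0.0966 1.3560]
step 2: x^-=[-1.4167, -2.3350]  P^-=[0.4708 0.1409; 0.1409 1.5917]  S=[0.8085]  K=[0.5648; -0.0227]  nu=[4.5732]  x^+=[1.1665, -2.4386]  P^+=[0.2128 0.1512; 0.1512 1.5913]

K[1,0] = -0.0227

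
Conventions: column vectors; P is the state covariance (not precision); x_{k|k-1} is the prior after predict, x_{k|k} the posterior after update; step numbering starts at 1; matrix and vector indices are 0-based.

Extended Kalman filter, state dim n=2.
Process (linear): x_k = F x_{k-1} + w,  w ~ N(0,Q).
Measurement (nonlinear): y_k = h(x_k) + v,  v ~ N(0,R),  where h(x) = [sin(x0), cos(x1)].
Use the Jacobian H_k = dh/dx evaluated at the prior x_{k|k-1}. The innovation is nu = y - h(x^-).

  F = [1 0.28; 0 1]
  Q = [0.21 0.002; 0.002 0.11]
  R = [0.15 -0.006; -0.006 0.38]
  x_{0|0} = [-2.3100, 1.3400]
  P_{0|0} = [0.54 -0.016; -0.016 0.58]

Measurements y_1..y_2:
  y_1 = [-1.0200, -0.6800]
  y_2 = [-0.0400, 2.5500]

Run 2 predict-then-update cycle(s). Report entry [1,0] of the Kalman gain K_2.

K[1,0] = 0.0698

step 1: x^-=[-1.9348, 1.3400]  P^-=[0.7865 0.1484; 0.1484 0.6900]  H_jac=[-0.3560 0.0000; 0.0000 -0.9735]  S=[0.2497 0.0454; 0.0454 1.0339]  K=[-1.1049 -0.0912; -0.0941 -0.6455]  nu=[-0.0855, -0.9088]  x^+=[-1.7575, 1.9347]  P^+=[0.4640 0.0288; 0.0288 0.2514]
step 2: x^-=[-1.2157, 1.9347]  P^-=[0.7098 0.1012; 0.1012 0.3614]  H_jac=[0.3476 0.0000; 0.0000 -0.9345]  S=[0.2358 -0.0389; -0.0389 0.6956]  K=[1.0337 -0.0782; 0.0698 -0.4816]  nu=[0.8976, 2.9059]  x^+=[-0.5150, 0.5978]  P^+=[0.4473 0.0384; 0.0384 0.1963]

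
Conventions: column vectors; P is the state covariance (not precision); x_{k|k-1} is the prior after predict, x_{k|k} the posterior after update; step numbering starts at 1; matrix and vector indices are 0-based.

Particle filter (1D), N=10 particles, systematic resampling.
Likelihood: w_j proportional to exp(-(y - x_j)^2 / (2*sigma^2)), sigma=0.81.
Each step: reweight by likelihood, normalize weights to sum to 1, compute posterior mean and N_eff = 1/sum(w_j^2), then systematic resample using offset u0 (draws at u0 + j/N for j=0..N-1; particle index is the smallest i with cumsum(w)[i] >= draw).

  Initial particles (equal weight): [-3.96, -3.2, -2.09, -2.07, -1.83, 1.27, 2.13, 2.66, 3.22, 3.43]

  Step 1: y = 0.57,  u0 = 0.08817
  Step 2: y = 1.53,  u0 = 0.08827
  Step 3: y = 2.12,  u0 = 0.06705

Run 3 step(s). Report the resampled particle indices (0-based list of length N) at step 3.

resampled_idx = [0, 1, 3, 4, 5, 6, 7, 8, 8, 9]

step 1: w=[0.0000, 0.0000, 0.0050, 0.0054, 0.0136, 0.7570, 0.1721, 0.0394, 0.0052, 0.0022]  mean=1.4103  Neff=1.6542  idx=[5, 5, 5, 5, 5, 5, 5, 6, 6, 7]
step 2: w=[0.1111, 0.1111, 0.1111, 0.1111, 0.1111, 0.1111, 0.1111, 0.0889, 0.0889, 0.0442]  mean=1.4844  Neff=9.5947  idx=[0, 1, 2, 3, 4, 5, 6, 7, 8, 9]
step 3: w=[0.0843, 0.0843, 0.0843, 0.0843, 0.0843, 0.0843, 0.0843, 0.1463, 0.1463, 0.1171]  mean=1.6844  Neff=9.4083  idx=[0, 1, 3, 4, 5, 6, 7, 8, 8, 9]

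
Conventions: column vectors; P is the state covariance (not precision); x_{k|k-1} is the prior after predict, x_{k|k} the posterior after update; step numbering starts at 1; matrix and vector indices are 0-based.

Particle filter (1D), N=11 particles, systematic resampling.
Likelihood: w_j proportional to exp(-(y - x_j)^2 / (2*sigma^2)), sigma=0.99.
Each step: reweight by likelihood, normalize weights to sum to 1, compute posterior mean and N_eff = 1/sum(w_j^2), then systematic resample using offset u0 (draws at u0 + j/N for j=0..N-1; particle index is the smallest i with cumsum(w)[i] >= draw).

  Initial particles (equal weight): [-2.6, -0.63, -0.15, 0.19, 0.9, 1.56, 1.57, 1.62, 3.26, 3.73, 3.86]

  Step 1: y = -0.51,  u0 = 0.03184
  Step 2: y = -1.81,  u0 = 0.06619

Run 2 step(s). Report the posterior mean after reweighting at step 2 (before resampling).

post_mean = -0.4263

step 1: w=[0.0308, 0.2836, 0.2674, 0.2225, 0.1036, 0.0321, 0.0314, 0.0282, 0.0002, 0.0000, 0.0000]  mean=-0.0173  Neff=4.6300  idx=[1, 1, 1, 1, 2, 2, 2, 3, 3, 4, 6]
step 2: w=[0.1645, 0.1645, 0.1645, 0.1645, 0.0821, 0.0821, 0.0821, 0.0435, 0.0435, 0.0079, 0.0010]  mean=-0.4263  Neff=7.5600  idx=[0, 0, 1, 2, 2, 3, 3, 4, 5, 6, 8]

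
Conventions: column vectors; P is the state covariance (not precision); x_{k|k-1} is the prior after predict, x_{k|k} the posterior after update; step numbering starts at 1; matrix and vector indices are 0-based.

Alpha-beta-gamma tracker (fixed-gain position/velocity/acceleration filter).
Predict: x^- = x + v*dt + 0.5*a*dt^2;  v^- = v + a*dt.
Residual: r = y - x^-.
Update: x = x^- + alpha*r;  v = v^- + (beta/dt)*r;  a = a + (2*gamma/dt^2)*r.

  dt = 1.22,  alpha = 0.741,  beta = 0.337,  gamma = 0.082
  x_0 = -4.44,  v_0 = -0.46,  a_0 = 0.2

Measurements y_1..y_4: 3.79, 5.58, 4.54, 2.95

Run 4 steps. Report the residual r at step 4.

step 1: x_pred=-4.8524  r=8.6424  x^+=1.5516  v^+=2.1713  a^+=1.1523
step 2: x_pred=5.0581  r=0.5219  x^+=5.4448  v^+=3.7212  a^+=1.2098
step 3: x_pred=10.8850  r=-6.3450  x^+=6.1834  v^+=3.4444  a^+=0.5106
step 4: x_pred=10.7656  r=-7.8156  x^+=4.9742  v^+=1.9085  a^+=-0.3505

resid = -7.8156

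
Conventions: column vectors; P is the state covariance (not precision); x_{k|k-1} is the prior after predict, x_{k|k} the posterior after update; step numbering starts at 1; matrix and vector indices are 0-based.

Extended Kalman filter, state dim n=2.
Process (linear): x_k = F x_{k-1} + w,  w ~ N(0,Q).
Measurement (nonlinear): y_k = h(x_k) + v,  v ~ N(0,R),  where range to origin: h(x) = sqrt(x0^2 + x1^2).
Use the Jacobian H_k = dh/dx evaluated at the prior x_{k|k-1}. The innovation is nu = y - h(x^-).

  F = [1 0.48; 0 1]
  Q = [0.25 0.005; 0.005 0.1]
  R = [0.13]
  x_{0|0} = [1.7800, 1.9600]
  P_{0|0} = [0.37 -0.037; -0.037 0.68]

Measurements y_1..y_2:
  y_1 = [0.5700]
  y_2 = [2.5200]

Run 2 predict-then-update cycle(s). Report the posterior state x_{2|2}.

x_post = [2.0598, 0.6854]

step 1: x^-=[2.7208, 1.9600]  P^-=[0.7412 0.2944; 0.2944 0.7800]  H_jac=[0.8114 0.5845]  S=[1.1637]  K=[0.6647; 0.5971]  nu=[-2.7833]  x^+=[0.8709, 0.2982]  P^+=[0.2271 -0.1674; -0.1674 0.3652]
step 2: x^-=[1.0140, 0.2982]  P^-=[0.4005 0.0129; 0.0129 0.4652]  H_jac=[0.9594 0.2821]  S=[0.5426]  K=[0.7148; 0.2646]  nu=[1.4630]  x^+=[2.0598, 0.6854]  P^+=[0.1233 -0.0898; -0.0898 0.4272]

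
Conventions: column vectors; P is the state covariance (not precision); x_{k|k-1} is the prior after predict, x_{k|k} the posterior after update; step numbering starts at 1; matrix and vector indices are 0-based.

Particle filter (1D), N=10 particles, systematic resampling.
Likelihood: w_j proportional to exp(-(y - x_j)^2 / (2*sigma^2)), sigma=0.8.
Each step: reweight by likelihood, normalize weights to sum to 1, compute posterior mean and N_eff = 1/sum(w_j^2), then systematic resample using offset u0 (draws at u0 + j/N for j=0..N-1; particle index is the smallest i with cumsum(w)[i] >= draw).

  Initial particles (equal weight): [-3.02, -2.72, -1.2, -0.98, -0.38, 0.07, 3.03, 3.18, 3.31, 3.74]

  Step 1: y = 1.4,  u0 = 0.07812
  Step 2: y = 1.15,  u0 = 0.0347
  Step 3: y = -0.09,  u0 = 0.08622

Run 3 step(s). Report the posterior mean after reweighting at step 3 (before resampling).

step 1: w=[0.0000, 0.0000, 0.0080, 0.0189, 0.1328, 0.3963, 0.1980, 0.1328, 0.0913, 0.0219]  mean=1.3555  Neff=4.1535  idx=[4, 5, 5, 5, 5, 6, 6, 7, 7, 9]
step 2: w=[0.0811, 0.2030, 0.2030, 0.2030, 0.2030, 0.0319, 0.0319, 0.0202, 0.0202, 0.0027]  mean=0.3578  Neff=5.7379  idx=[0, 1, 1, 2, 2, 3, 3, 4, 4, 6]
step 3: w=[0.1067, 0.1117, 0.1117, 0.1117, 0.1117, 0.1117, 0.1117, 0.1117, 0.1117, 0.0001]  mean=0.0222  Neff=8.9992  idx=[0, 1, 2, 3, 4, 5, 6, 7, 7, 8]

post_mean = 0.0222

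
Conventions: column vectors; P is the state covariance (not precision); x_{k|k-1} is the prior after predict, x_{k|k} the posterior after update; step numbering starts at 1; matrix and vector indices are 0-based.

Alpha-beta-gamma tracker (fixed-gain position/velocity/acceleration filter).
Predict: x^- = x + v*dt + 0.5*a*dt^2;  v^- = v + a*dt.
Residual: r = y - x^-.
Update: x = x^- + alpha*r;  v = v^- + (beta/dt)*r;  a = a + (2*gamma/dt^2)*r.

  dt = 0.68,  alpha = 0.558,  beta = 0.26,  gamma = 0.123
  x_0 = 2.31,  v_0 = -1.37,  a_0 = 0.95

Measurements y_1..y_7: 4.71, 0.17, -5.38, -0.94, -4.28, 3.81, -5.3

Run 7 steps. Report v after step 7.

step 1: x_pred=1.5980  r=3.1120  x^+=3.3345  v^+=0.4659  a^+=2.6056
step 2: x_pred=4.2537  r=-4.0837  x^+=1.9750  v^+=0.6762  a^+=0.4330
step 3: x_pred=2.5350  r=-7.9150  x^+=-1.8816  v^+=-2.0556  a^+=-3.7778
step 4: x_pred=-4.1528  r=3.2128  x^+=-2.3601  v^+=-3.3961  a^+=-2.0685
step 5: x_pred=-5.1477  r=0.8677  x^+=-4.6635  v^+=-4.4709  a^+=-1.6070
step 6: x_pred=-8.0753  r=11.8853  x^+=-1.4433  v^+=-1.0193  a^+=4.7161
step 7: x_pred=-1.0461  r=-4.2539  x^+=-3.4198  v^+=0.5611  a^+=2.4530

v_post = 0.5611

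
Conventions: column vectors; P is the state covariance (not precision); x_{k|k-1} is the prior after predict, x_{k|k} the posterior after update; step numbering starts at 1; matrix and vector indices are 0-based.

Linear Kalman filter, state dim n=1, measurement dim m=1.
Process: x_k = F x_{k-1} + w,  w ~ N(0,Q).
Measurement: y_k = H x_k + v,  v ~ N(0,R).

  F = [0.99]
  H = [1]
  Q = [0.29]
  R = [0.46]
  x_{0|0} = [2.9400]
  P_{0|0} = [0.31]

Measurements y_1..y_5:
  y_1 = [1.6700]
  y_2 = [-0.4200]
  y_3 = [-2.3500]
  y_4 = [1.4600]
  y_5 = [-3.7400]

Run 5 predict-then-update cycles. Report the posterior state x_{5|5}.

x_post = [-1.8371]

step 1: x^-=[2.9106]  P^-=[0.5938]  S=[1.0538]  K=[0.5635]  nu=[-1.2406]  x^+=[2.2115]  P^+=[0.2592]
step 2: x^-=[2.1894]  P^-=[0.5441]  S=[1.0041]  K=[0.5419]  nu=[-2.6094]  x^+=[0.7755]  P^+=[0.2493]
step 3: x^-=[0.7677]  P^-=[0.5343]  S=[0.9943]  K=[0.5374]  nu=[-3.1177]  x^+=[-0.9076]  P^+=[0.2472]
step 4: x^-=[-0.8985]  P^-=[0.5323]  S=[0.9923]  K=[0.5364]  nu=[2.3585]  x^+=[0.3666]  P^+=[0.2468]
step 5: x^-=[0.3630]  P^-=[0.5318]  S=[0.9918]  K=[0.5362]  nu=[-4.1030]  x^+=[-1.8371]  P^+=[0.2467]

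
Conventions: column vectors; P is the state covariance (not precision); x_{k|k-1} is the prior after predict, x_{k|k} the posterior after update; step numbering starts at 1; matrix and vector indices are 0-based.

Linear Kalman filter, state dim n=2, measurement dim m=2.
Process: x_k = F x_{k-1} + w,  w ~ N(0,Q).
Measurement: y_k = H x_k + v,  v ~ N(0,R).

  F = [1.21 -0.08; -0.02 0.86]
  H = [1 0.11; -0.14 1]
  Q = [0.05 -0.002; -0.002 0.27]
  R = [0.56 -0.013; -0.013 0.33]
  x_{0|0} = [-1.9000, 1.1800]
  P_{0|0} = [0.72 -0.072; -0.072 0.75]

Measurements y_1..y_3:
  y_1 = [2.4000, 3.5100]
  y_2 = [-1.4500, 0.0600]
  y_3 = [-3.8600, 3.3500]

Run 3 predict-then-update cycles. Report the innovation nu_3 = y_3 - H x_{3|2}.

step 1: x^-=[-2.3934, 1.0528]  P^-=[1.1229 -0.1461; -0.1461 0.8275]  S=[1.6608 -0.2230; -0.2230 1.2204]  K=[0.6490 -0.1299; 0.0617 0.7061]  nu=[4.6776, 2.1221]  x^+=[0.3667, 2.8396]  P^+=[0.3652 -0.0002; -0.0002 0.2322]
step 2: x^-=[0.2166, 2.4347]  P^-=[0.5861 -0.0270; -0.0270 0.4419]  S=[1.1456 -0.0730; -0.0730 0.7909]  K=[0.5032 -0.0914; 0.0551 0.5685]  nu=[-1.9344, -2.3444]  x^+=[-0.5426, 0.9952]  P^+=[0.2827 0.0029; 0.0029 0.1873]
step 3: x^-=[-0.7362, 0.8667]  P^-=[0.4645 -0.0187; -0.0187 0.4085]  S=[1.0254 -0.0515; -0.0515 0.7529]  K=[0.4470 -0.0807; 0.0532 0.5498]  nu=[-3.2192, 2.3802]  x^+=[-2.3671, 2.0040]  P^+=[0.2511 0.0027; 0.0027 0.1811]

innov = [-3.2192, 2.3802]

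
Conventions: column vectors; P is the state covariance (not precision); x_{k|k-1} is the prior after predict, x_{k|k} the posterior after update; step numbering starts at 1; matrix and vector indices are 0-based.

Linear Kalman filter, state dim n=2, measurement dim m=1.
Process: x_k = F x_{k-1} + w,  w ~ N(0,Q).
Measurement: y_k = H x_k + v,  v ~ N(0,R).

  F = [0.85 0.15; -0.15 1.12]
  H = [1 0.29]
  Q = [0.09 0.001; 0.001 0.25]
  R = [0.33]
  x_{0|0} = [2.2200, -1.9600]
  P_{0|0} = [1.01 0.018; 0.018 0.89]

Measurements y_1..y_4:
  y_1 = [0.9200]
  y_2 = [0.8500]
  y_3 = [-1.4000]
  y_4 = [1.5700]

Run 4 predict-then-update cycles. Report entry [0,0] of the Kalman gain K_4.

step 1: x^-=[1.5930, -2.5282]  P^-=[0.8443 0.0385; 0.0385 1.3831]  S=[1.3130]  K=[0.6516; 0.3348]  nu=[0.0602]  x^+=[1.6322, -2.5081]  P^+=[0.2869 -0.2479; -0.2479 1.2359]
step 2: x^-=[1.0112, -3.0539]  P^-=[0.2619 -0.0584; -0.0584 1.8901]  S=[0.7170]  K=[0.3416; 0.6831]  nu=[0.7244]  x^+=[1.2587, -2.5590]  P^+=[0.1782 -0.2257; -0.2257 1.5556]
step 3: x^-=[0.6860, -3.0549]  P^-=[0.1962 0.0298; 0.0298 2.2812]  S=[0.7353]  K=[0.2786; 0.9402]  nu=[-1.2001]  x^+=[0.3517, -4.1832]  P^+=[0.1391 -0.1628; -0.1628 1.6312]
step 4: x^-=[-0.3285, -4.7380]  P^-=[0.1857 0.1060; 0.1060 2.3540]  S=[0.7752]  K=[0.2792; 1.0174]  nu=[3.2725]  x^+=[0.5853, -1.4085]  P^+=[0.1253 -0.1142; -0.1142 1.5516]

K[0,0] = 0.2792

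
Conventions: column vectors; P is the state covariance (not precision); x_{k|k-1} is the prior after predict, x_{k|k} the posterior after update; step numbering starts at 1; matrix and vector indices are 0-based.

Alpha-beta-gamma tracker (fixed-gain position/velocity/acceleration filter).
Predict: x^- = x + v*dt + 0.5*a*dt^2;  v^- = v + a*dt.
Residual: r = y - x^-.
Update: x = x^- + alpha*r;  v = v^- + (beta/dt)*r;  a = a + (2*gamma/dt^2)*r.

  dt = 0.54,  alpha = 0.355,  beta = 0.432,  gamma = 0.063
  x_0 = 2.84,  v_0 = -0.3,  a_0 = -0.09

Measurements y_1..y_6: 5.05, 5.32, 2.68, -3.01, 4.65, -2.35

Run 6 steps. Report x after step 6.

step 1: x_pred=2.6649  r=2.3851  x^+=3.5116  v^+=1.5595  a^+=0.9406
step 2: x_pred=4.4909  r=0.8291  x^+=4.7852  v^+=2.7307  a^+=1.2989
step 3: x_pred=6.4492  r=-3.7692  x^+=5.1111  v^+=0.4168  a^+=-0.3298
step 4: x_pred=5.2881  r=-8.2981  x^+=2.3423  v^+=-6.3998  a^+=-3.9154
step 5: x_pred=-1.6845  r=6.3345  x^+=0.5643  v^+=-3.4465  a^+=-1.1783
step 6: x_pred=-1.4686  r=-0.8814  x^+=-1.7815  v^+=-4.7879  a^+=-1.5591

x_post = -1.7815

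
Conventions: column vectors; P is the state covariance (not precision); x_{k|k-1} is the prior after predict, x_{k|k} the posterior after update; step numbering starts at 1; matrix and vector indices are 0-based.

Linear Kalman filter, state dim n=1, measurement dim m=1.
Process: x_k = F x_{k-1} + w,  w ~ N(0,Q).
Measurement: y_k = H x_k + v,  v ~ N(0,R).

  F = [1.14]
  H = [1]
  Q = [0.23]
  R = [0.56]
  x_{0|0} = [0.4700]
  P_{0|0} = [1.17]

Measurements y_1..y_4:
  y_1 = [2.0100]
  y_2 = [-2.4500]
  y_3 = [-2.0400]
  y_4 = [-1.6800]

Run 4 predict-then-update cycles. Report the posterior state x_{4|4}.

x_post = [-1.6596]

step 1: x^-=[0.5358]  P^-=[1.7505]  S=[2.3105]  K=[0.7576]  nu=[1.4742]  x^+=[1.6527]  P^+=[0.4243]
step 2: x^-=[1.8841]  P^-=[0.7814]  S=[1.3414]  K=[0.5825]  nu=[-4.3341]  x^+=[-0.6406]  P^+=[0.3262]
step 3: x^-=[-0.7303]  P^-=[0.6539]  S=[1.2139]  K=[0.5387]  nu=[-1.3097]  x^+=[-1.4358]  P^+=[0.3017]
step 4: x^-=[-1.6368]  P^-=[0.6220]  S=[1.1820]  K=[0.5262]  nu=[-0.0432]  x^+=[-1.6596]  P^+=[0.2947]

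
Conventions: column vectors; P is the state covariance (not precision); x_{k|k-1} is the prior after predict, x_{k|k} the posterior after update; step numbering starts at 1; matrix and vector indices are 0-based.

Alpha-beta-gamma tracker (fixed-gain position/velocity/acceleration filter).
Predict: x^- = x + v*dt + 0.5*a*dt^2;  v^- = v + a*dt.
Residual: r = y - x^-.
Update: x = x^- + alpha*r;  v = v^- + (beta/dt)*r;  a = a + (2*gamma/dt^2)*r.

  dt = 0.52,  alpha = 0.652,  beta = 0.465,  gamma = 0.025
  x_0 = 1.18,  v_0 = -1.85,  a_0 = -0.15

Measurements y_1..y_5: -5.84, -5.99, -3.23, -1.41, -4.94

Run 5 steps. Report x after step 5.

x_post = -3.5879

step 1: x_pred=0.1977  r=-6.0377  x^+=-3.7389  v^+=-7.3271  a^+=-1.2664
step 2: x_pred=-7.7202  r=1.7302  x^+=-6.5921  v^+=-6.4385  a^+=-0.9465
step 3: x_pred=-10.0681  r=6.8381  x^+=-5.6097  v^+=-0.8158  a^+=0.3179
step 4: x_pred=-5.9909  r=4.5809  x^+=-3.0042  v^+=3.4459  a^+=1.1650
step 5: x_pred=-1.0548  r=-3.8852  x^+=-3.5879  v^+=0.5774  a^+=0.4466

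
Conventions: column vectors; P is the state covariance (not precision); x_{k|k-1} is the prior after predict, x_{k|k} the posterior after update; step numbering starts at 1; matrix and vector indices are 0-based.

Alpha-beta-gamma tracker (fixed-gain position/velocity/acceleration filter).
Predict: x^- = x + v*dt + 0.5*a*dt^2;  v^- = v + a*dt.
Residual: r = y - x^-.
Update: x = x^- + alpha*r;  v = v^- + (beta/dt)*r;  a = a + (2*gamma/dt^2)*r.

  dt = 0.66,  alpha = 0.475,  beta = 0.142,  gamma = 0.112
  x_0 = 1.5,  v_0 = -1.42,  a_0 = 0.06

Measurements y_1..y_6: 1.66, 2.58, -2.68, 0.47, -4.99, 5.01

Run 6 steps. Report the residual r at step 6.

resid = 8.8387

step 1: x_pred=0.5759  r=1.0841  x^+=1.0908  v^+=-1.1471  a^+=0.6175
step 2: x_pred=0.4682  r=2.1118  x^+=1.4713  v^+=-0.2852  a^+=1.7035
step 3: x_pred=1.6541  r=-4.3341  x^+=-0.4046  v^+=-0.0934  a^+=-0.5253
step 4: x_pred=-0.5807  r=1.0507  x^+=-0.0816  v^+=-0.2141  a^+=0.0150
step 5: x_pred=-0.2196  r=-4.7704  x^+=-2.4856  v^+=-1.2305  a^+=-2.4381
step 6: x_pred=-3.8287  r=8.8387  x^+=0.3697  v^+=-0.9379  a^+=2.1071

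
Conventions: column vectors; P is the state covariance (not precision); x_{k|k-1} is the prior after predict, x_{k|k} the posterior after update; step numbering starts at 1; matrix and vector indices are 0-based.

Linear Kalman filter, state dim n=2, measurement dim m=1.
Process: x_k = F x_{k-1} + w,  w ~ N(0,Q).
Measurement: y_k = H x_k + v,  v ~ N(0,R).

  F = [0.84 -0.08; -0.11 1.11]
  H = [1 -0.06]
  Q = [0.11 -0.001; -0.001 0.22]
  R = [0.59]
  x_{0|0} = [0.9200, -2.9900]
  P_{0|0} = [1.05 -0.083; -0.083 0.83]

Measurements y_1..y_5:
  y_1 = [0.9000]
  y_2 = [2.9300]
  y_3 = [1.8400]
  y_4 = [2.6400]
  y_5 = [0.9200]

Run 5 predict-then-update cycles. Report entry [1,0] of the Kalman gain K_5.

step 1: x^-=[1.0120, -3.4201]  P^-=[0.8673 -0.2498; -0.2498 1.2756]  S=[1.4919]  K=[0.5914; -0.2188]  nu=[-0.3172]  x^+=[0.8244, -3.3507]  P^+=[0.3455 -0.0568; -0.0568 1.2042]
step 2: x^-=[0.9606, -3.8100]  P^-=[0.3691 -0.1933; -0.1933 1.7218]  S=[0.9885]  K=[0.3852; -0.3001]  nu=[1.7408]  x^+=[1.6311, -4.3324]  P^+=[0.2225 -0.0791; -0.0791 1.6328]
step 3: x^-=[1.7167, -4.9883]  P^-=[0.2881 -0.2410; -0.2410 2.2537]  S=[0.9151]  K=[0.3306; -0.4111]  nu=[-0.1760]  x^+=[1.6585, -4.9160]  P^+=[0.1881 -0.1166; -0.1166 2.0991]
step 4: x^-=[1.7864, -5.6392]  P^-=[0.2718 -0.3145; -0.3145 2.8370]  S=[0.9098]  K=[0.3195; -0.5328]  nu=[0.5152]  x^+=[1.9510, -5.9137]  P^+=[0.1789 -0.1596; -0.1596 2.5787]
step 5: x^-=[2.1120, -6.7788]  P^-=[0.2742 -0.3968; -0.3968 3.4384]  S=[0.9242]  K=[0.3225; -0.6525]  nu=[-1.5987]  x^+=[1.5965, -5.7356]  P^+=[0.1781 -0.2023; -0.2023 3.0448]

K[1,0] = -0.6525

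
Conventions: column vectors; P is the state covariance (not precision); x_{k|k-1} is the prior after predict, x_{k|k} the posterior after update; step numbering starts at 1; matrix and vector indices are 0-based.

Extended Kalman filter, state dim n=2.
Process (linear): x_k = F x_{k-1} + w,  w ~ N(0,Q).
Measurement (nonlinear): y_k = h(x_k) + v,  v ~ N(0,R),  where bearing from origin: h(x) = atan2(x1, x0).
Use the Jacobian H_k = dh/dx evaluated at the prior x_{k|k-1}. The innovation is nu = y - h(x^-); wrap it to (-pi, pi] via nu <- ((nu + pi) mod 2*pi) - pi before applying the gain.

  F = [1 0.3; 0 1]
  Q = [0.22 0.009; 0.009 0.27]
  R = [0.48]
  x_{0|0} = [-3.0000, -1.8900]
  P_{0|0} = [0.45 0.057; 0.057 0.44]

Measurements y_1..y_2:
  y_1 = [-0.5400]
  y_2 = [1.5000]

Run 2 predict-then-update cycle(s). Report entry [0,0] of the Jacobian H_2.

H_jac[0,0] = 0.1063

step 1: x^-=[-3.5670, -1.8900]  P^-=[0.7438 0.1980; 0.1980 0.7100]  H_jac=[0.1160 -0.2189]  S=[0.5140]  K=[0.0835; -0.2577]  nu=[2.1143]  x^+=[-3.3904, -2.4349]  P^+=[0.7402 0.2091; 0.2091 0.6759]
step 2: x^-=[-4.1209, -2.4349]  P^-=[1.1465 0.4208; 0.4208 0.9459]  H_jac=[0.1063 -0.1799]  S=[0.5075]  K=[0.0909; -0.2471]  nu=[-2.1753]  x^+=[-4.3187, -1.8973]  P^+=[1.1423 0.4322; 0.4322 0.9149]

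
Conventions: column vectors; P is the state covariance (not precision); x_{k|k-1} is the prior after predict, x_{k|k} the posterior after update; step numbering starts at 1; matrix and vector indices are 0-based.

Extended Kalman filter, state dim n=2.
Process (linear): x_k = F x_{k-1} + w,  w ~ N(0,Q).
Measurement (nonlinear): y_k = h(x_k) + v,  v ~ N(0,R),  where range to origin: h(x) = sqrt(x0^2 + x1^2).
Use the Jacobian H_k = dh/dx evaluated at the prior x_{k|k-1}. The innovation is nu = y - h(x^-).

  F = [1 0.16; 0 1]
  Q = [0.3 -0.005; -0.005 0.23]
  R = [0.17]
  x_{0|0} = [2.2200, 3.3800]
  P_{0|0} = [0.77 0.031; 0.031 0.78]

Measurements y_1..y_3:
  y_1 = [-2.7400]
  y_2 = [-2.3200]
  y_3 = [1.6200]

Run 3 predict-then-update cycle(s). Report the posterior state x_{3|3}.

step 1: x^-=[2.7608, 3.3800]  P^-=[1.0999 0.1508; 0.1508 1.0100]  H_jac=[0.6326 0.7745]  S=[1.3637]  K=[0.5958; 0.6435]  nu=[-7.1042]  x^+=[-1.4722, -1.1919]  P^+=[0.6157 -0.3721; -0.3721 0.4452]
step 2: x^-=[-1.6629, -1.1919]  P^-=[0.8080 -0.3059; -0.3059 0.6752]  H_jac=[-0.8128 -0.5825]  S=[0.6433]  K=[-0.7439; -0.2250]  nu=[-4.3659]  x^+=[1.5851, -0.2097]  P^+=[0.4520 -0.4136; -0.4136 0.6427]
step 3: x^-=[1.5515, -0.2097]  P^-=[0.6361 -0.3157; -0.3157 0.8727]  H_jac=[0.9910 -0.1339]  S=[0.8942]  K=[0.7523; -0.4806]  nu=[0.0544]  x^+=[1.5924, -0.2358]  P^+=[0.1301 0.0076; 0.0076 0.6661]

x_post = [1.5924, -0.2358]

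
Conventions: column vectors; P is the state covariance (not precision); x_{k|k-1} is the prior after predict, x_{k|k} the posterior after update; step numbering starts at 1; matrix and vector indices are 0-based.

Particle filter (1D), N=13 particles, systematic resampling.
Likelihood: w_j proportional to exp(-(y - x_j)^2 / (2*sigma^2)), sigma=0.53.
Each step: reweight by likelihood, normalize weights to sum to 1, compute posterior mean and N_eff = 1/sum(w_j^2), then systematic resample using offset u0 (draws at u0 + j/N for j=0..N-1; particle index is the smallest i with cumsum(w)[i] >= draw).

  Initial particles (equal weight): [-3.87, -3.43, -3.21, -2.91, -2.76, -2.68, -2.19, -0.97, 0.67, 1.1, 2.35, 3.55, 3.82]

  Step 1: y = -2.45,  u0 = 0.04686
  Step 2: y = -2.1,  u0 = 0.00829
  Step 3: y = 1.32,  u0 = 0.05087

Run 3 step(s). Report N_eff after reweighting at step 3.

N_eff = 5.0114

step 1: w=[0.0071, 0.0463, 0.0914, 0.1754, 0.2154, 0.2326, 0.2266, 0.0052, 0.0000, 0.0000, 0.0000, 0.0000, 0.0000]  mean=-2.7092  Neff=5.1753  idx=[1, 2, 3, 3, 4, 4, 4, 5, 5, 5, 6, 6, 6]
step 2: w=[0.0063, 0.0165, 0.0460, 0.0460, 0.0681, 0.0681, 0.0681, 0.0812, 0.0812, 0.0812, 0.1457, 0.1457, 0.1457]  mean=-2.5168  Neff=9.8073  idx=[1, 3, 4, 5, 6, 7, 8, 9, 10, 10, 11, 12, 12]
step 3: w=[0.0000, 0.0000, 0.0001, 0.0001, 0.0001, 0.0003, 0.0003, 0.0003, 0.1998, 0.1998, 0.1998, 0.1998, 0.1998]  mean=-2.1906  Neff=5.0114  idx=[8, 8, 9, 9, 9, 10, 10, 10, 11, 11, 12, 12, 12]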